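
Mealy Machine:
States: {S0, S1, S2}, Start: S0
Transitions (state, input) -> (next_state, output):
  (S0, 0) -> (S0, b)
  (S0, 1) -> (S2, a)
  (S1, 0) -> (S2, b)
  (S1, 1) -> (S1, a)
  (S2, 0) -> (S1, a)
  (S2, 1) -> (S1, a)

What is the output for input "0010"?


Step-by-step:
  (S0, 0) -> (S0, b)
  (S0, 0) -> (S0, b)
  (S0, 1) -> (S2, a)
  (S2, 0) -> (S1, a)

"bbaa"


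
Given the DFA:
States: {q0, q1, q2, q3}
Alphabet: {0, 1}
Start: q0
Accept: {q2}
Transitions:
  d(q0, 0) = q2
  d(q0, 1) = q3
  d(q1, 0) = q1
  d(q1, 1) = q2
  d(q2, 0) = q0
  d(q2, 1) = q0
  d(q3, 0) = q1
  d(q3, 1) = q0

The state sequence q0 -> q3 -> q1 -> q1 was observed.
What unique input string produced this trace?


Trace back each transition to find the symbol:
  q0 --[1]--> q3
  q3 --[0]--> q1
  q1 --[0]--> q1

"100"


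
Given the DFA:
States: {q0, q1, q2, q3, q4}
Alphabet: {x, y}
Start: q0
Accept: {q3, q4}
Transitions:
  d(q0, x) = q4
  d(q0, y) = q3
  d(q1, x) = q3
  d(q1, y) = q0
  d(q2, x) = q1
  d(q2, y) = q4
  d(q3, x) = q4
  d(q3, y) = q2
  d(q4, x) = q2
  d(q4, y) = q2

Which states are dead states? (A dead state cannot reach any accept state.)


Forward reachability from each state:
  q0 -> reaches accept state q3 (live)
  q1 -> reaches accept state q3 (live)
  q2 -> reaches accept state q3 (live)
  q3 -> reaches accept state q3 (live)
  q4 -> reaches accept state q3 (live)

None (all states can reach an accept state)


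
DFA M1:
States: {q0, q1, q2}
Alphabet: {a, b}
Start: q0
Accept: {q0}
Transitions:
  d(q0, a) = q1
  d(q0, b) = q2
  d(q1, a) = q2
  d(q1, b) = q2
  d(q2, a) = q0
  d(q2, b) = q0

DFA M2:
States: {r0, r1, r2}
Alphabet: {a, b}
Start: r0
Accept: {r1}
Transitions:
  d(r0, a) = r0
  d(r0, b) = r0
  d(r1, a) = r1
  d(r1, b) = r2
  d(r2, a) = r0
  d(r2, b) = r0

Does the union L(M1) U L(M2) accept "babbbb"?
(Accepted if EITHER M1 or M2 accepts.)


M1: final=q0 accepted=True
M2: final=r0 accepted=False

Yes, union accepts


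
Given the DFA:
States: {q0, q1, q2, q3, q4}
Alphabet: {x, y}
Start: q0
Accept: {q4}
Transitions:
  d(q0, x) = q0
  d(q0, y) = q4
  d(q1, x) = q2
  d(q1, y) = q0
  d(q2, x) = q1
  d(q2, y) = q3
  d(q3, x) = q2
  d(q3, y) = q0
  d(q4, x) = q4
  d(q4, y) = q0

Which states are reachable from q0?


BFS from q0:
  layer 0: {q0}
  layer 1: {q4}

{q0, q4}


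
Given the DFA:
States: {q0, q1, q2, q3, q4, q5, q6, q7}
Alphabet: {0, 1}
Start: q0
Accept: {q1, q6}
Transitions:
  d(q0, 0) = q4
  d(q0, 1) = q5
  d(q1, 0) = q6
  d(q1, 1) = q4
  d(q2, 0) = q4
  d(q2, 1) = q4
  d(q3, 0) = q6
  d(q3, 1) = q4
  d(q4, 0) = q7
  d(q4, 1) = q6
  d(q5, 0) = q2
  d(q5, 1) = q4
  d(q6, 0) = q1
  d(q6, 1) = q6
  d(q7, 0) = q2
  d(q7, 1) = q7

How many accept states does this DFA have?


Accept states listed: {q1, q6}
Counting: q1(1) q6(2)

2


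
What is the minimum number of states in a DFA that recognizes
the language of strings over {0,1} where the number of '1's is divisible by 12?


States track (count of '1') mod 12.
Need 12 states: one per remainder 0..11; accept = remainder 0.

12


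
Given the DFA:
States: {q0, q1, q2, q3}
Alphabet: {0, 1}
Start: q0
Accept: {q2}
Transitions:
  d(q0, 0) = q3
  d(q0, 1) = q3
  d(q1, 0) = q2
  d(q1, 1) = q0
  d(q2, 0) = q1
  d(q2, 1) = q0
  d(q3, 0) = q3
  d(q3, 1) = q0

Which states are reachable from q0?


BFS from q0:
  layer 0: {q0}
  layer 1: {q3}

{q0, q3}


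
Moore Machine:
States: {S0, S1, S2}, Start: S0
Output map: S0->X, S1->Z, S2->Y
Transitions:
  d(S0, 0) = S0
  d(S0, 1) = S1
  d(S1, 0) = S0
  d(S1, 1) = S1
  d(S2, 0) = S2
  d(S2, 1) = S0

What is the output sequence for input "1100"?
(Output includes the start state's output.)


Start: S0 (output X)
  --1--> S1 (output Z)
  --1--> S1 (output Z)
  --0--> S0 (output X)
  --0--> S0 (output X)

"XZZXX"


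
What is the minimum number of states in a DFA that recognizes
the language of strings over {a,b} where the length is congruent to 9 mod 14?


States track (length) mod 14.
Need 14 states: one per remainder 0..13; accept = remainder 9.

14


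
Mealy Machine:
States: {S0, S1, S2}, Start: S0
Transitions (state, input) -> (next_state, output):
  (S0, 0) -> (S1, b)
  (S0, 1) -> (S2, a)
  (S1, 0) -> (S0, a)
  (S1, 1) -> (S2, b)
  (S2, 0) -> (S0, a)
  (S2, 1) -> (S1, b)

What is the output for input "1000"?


Step-by-step:
  (S0, 1) -> (S2, a)
  (S2, 0) -> (S0, a)
  (S0, 0) -> (S1, b)
  (S1, 0) -> (S0, a)

"aaba"


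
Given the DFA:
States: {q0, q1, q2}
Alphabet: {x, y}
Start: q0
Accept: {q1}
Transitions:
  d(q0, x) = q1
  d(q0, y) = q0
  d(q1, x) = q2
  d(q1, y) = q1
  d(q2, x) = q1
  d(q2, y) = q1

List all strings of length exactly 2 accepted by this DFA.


All strings of length 2: 4 total
Accepted: 2

"xy", "yx"


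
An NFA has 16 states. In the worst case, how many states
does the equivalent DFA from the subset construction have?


Subset construction: one DFA state per subset of NFA states.
2^16 = 65536

65536


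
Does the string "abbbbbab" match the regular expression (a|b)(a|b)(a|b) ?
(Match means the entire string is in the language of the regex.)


|string| = 8; first = 'a'; last = 'b'

No, "abbbbbab" does not match (a|b)(a|b)(a|b)


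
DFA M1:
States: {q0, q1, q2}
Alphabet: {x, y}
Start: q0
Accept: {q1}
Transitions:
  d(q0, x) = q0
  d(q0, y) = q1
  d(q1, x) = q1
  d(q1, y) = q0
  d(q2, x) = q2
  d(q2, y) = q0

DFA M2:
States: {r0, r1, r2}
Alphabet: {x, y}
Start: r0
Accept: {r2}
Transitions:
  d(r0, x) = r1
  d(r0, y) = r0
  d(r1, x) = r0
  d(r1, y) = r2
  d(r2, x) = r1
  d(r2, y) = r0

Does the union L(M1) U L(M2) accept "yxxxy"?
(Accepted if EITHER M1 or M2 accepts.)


M1: final=q0 accepted=False
M2: final=r2 accepted=True

Yes, union accepts


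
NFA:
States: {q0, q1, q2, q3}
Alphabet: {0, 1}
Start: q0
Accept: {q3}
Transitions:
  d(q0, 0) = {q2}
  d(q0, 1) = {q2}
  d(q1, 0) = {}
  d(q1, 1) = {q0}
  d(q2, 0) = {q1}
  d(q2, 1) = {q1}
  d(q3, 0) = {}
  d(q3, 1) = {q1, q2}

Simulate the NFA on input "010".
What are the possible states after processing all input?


Start: {q0}
  --0--> {q2}
  --1--> {q1}
  --0--> {}

{} (empty set, no valid transitions)


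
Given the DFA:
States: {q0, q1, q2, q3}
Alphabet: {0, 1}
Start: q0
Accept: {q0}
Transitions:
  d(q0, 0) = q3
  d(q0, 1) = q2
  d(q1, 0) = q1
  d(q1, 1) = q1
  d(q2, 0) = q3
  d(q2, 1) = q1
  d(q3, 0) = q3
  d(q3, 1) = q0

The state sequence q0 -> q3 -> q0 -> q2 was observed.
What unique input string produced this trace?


Trace back each transition to find the symbol:
  q0 --[0]--> q3
  q3 --[1]--> q0
  q0 --[1]--> q2

"011"


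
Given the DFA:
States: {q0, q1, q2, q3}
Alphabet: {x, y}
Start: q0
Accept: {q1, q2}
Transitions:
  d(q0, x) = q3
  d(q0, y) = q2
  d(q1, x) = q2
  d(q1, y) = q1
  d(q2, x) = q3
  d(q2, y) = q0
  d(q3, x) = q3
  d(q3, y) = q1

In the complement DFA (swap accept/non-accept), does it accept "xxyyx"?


Trace: q0 -> q3 -> q3 -> q1 -> q1 -> q2
Final: q2
Original accept: {q1, q2}
Complement: q2 is in original accept

No, complement rejects (original accepts)


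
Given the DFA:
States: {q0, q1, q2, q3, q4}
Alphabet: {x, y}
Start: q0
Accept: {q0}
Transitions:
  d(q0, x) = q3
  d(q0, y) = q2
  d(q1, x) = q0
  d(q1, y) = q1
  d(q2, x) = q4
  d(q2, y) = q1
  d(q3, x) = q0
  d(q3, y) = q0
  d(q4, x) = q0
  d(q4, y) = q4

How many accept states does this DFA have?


Accept states listed: {q0}
Counting: q0(1)

1


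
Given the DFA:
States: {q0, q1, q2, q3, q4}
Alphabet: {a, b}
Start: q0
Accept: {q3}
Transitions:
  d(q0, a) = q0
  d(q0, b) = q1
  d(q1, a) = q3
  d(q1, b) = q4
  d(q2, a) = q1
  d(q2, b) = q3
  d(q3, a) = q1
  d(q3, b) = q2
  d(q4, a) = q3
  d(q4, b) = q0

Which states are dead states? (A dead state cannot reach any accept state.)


Forward reachability from each state:
  q0 -> reaches accept state q3 (live)
  q1 -> reaches accept state q3 (live)
  q2 -> reaches accept state q3 (live)
  q3 -> reaches accept state q3 (live)
  q4 -> reaches accept state q3 (live)

None (all states can reach an accept state)


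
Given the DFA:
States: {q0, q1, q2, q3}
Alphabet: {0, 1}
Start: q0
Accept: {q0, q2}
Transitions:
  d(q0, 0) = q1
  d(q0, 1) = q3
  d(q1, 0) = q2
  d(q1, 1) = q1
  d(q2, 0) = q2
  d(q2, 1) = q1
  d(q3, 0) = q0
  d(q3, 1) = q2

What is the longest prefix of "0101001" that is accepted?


Run the DFA, marking each prefix where the state is accepting:
  "" -> q0 [accept]
  "0" -> q1 [reject]
  "01" -> q1 [reject]
  "010" -> q2 [accept]
  "0101" -> q1 [reject]
  "01010" -> q2 [accept]
  "010100" -> q2 [accept]
  "0101001" -> q1 [reject]

"010100"


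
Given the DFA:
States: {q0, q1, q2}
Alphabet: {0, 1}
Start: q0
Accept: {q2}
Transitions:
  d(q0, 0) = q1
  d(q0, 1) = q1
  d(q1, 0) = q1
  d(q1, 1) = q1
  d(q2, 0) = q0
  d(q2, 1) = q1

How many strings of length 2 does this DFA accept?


Enumerating all length-2 strings:
  "00" -> q1 [reject]
  "01" -> q1 [reject]
  "10" -> q1 [reject]
  "11" -> q1 [reject]

0 out of 4


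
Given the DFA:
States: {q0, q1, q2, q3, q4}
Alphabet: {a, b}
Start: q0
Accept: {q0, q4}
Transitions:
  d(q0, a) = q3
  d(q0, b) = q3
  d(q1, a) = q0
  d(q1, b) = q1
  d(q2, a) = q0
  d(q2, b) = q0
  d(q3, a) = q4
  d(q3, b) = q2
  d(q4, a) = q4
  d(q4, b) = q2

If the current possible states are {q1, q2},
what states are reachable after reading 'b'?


Apply transition on 'b' from each current state:
  d(q1, b) = q1
  d(q2, b) = q0

{q0, q1}


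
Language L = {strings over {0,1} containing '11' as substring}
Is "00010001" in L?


'11' does not occur

No, "00010001" is not in L


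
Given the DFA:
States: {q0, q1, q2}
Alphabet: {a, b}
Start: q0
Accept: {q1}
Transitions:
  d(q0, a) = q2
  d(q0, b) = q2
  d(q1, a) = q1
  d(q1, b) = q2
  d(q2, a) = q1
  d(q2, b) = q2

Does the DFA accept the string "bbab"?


Trace: q0 -> q2 -> q2 -> q1 -> q2
Final state: q2
Accept states: {q1}

No, rejected (final state q2 is not an accept state)


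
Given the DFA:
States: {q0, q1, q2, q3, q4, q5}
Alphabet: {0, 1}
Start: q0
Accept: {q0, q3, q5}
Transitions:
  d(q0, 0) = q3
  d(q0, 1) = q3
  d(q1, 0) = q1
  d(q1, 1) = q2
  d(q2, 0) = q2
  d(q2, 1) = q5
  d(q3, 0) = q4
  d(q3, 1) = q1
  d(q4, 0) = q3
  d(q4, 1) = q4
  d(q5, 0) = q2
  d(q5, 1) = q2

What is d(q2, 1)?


Looking up transition d(q2, 1)

q5


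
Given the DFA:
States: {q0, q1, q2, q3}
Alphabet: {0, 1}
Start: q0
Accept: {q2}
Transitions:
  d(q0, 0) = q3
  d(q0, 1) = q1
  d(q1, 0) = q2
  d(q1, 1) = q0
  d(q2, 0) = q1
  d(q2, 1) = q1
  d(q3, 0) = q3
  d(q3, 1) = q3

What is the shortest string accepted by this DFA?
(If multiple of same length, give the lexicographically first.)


BFS by string length (lex-first path to each state shown):
  len 0: q0<-""
  len 1: q1<-"1", q3<-"0"
  len 2: q0<-"11", q2<-"10", q3<-"00"
Found accept state at length 2.

"10"


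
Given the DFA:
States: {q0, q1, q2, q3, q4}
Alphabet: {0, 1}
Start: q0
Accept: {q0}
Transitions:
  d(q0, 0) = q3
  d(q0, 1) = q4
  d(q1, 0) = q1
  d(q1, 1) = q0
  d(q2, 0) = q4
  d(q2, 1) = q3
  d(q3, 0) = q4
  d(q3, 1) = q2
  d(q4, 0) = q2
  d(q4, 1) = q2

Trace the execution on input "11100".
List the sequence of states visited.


Input: 11100
d(q0, 1) = q4
d(q4, 1) = q2
d(q2, 1) = q3
d(q3, 0) = q4
d(q4, 0) = q2


q0 -> q4 -> q2 -> q3 -> q4 -> q2


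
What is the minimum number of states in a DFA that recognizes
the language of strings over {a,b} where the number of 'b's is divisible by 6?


States track (count of 'b') mod 6.
Need 6 states: one per remainder 0..5; accept = remainder 0.

6


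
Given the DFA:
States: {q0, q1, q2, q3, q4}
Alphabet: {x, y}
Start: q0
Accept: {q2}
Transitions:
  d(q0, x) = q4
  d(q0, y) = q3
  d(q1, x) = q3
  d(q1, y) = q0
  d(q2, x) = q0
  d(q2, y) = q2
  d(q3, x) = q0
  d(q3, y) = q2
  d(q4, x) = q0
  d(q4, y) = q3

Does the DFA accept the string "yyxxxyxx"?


Trace: q0 -> q3 -> q2 -> q0 -> q4 -> q0 -> q3 -> q0 -> q4
Final state: q4
Accept states: {q2}

No, rejected (final state q4 is not an accept state)


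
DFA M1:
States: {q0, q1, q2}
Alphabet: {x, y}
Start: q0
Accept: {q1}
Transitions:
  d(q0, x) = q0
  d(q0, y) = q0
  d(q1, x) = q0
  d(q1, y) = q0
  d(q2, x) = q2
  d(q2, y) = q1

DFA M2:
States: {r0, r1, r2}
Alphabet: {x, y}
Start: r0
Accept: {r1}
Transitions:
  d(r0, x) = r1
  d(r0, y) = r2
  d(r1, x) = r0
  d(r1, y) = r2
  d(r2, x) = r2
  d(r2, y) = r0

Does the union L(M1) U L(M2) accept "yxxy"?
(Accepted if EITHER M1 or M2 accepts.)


M1: final=q0 accepted=False
M2: final=r0 accepted=False

No, union rejects (neither accepts)


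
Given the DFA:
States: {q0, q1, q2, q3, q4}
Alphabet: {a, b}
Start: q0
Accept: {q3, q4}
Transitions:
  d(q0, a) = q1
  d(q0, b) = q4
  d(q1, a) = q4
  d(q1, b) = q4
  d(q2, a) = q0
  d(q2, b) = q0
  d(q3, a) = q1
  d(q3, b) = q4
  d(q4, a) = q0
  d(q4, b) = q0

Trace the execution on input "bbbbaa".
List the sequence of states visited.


Input: bbbbaa
d(q0, b) = q4
d(q4, b) = q0
d(q0, b) = q4
d(q4, b) = q0
d(q0, a) = q1
d(q1, a) = q4


q0 -> q4 -> q0 -> q4 -> q0 -> q1 -> q4


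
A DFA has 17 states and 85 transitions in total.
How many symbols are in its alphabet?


Each state has exactly one transition per symbol.
|alphabet| = transitions / states = 85 / 17 = 5

5


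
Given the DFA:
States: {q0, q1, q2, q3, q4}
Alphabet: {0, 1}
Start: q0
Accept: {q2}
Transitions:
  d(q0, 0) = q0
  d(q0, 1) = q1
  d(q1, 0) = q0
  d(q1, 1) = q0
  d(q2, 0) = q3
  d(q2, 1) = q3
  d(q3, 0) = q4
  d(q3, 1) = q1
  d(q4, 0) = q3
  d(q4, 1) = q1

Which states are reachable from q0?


BFS from q0:
  layer 0: {q0}
  layer 1: {q1}

{q0, q1}


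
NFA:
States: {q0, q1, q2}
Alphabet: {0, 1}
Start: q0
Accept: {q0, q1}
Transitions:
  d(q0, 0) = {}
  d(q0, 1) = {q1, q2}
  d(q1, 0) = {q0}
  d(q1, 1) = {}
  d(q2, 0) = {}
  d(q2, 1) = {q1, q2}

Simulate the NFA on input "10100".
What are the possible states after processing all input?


Start: {q0}
  --1--> {q1, q2}
  --0--> {q0}
  --1--> {q1, q2}
  --0--> {q0}
  --0--> {}

{} (empty set, no valid transitions)


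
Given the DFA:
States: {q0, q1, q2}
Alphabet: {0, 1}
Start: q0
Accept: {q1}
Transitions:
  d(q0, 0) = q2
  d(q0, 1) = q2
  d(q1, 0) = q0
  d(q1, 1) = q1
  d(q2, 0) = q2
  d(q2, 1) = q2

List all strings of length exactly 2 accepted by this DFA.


All strings of length 2: 4 total
Accepted: 0

None


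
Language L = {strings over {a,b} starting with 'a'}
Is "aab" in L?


first symbol = 'a'

Yes, "aab" is in L


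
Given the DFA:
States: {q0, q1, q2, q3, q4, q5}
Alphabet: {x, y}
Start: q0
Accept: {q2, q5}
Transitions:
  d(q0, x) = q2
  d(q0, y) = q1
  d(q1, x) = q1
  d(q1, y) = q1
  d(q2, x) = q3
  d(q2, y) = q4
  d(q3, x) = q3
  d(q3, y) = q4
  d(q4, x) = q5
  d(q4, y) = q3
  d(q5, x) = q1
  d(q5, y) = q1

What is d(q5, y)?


Looking up transition d(q5, y)

q1


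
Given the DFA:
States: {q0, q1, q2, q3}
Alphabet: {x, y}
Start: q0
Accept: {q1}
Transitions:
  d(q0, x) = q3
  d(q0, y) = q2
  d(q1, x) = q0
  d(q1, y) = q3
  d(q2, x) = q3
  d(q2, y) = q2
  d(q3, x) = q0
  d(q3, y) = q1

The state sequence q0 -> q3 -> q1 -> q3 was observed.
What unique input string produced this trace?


Trace back each transition to find the symbol:
  q0 --[x]--> q3
  q3 --[y]--> q1
  q1 --[y]--> q3

"xyy"


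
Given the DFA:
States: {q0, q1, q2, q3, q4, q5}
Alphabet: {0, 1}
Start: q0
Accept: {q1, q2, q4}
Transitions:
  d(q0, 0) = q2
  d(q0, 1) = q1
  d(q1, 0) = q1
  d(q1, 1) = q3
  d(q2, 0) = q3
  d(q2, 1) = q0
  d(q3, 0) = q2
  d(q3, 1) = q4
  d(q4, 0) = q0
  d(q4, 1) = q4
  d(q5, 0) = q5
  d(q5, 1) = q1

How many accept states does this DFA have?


Accept states listed: {q1, q2, q4}
Counting: q1(1) q2(2) q4(3)

3


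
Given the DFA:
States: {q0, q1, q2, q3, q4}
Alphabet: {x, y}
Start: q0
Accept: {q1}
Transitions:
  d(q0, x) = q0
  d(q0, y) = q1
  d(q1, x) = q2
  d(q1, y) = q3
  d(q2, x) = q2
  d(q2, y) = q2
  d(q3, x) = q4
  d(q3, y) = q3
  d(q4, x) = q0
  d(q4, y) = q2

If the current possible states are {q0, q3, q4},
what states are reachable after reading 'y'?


Apply transition on 'y' from each current state:
  d(q0, y) = q1
  d(q3, y) = q3
  d(q4, y) = q2

{q1, q2, q3}


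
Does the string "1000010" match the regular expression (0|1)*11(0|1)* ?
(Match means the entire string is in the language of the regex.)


|string| = 7; first = '1'; last = '0'

No, "1000010" does not match (0|1)*11(0|1)*


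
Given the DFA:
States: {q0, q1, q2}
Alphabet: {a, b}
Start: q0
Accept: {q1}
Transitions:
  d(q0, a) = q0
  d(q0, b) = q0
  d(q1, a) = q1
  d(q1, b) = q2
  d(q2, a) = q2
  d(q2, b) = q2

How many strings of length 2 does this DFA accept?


Enumerating all length-2 strings:
  "aa" -> q0 [reject]
  "ab" -> q0 [reject]
  "ba" -> q0 [reject]
  "bb" -> q0 [reject]

0 out of 4


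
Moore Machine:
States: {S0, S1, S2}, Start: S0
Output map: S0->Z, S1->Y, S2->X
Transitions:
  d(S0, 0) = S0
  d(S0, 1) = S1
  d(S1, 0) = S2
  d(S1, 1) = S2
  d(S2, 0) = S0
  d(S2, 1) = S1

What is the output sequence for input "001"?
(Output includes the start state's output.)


Start: S0 (output Z)
  --0--> S0 (output Z)
  --0--> S0 (output Z)
  --1--> S1 (output Y)

"ZZZY"


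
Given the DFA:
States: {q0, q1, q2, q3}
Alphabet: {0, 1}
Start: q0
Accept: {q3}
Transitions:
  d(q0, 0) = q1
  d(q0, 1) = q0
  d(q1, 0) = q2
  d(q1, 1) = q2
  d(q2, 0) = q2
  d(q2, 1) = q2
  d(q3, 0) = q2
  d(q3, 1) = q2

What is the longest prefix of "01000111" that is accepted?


Run the DFA, marking each prefix where the state is accepting:
  "" -> q0 [reject]
  "0" -> q1 [reject]
  "01" -> q2 [reject]
  "010" -> q2 [reject]
  "0100" -> q2 [reject]
  "01000" -> q2 [reject]
  "010001" -> q2 [reject]
  "0100011" -> q2 [reject]
  "01000111" -> q2 [reject]

No prefix is accepted


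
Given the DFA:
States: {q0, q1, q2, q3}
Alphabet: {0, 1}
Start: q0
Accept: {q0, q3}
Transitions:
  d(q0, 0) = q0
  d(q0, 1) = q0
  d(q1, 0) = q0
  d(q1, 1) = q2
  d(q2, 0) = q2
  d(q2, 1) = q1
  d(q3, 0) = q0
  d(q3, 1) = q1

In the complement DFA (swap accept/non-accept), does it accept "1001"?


Trace: q0 -> q0 -> q0 -> q0 -> q0
Final: q0
Original accept: {q0, q3}
Complement: q0 is in original accept

No, complement rejects (original accepts)


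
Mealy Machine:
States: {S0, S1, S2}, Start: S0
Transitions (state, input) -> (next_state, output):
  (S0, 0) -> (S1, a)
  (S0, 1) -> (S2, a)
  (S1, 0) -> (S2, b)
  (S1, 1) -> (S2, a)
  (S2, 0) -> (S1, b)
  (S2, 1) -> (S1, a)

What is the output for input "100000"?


Step-by-step:
  (S0, 1) -> (S2, a)
  (S2, 0) -> (S1, b)
  (S1, 0) -> (S2, b)
  (S2, 0) -> (S1, b)
  (S1, 0) -> (S2, b)
  (S2, 0) -> (S1, b)

"abbbbb"


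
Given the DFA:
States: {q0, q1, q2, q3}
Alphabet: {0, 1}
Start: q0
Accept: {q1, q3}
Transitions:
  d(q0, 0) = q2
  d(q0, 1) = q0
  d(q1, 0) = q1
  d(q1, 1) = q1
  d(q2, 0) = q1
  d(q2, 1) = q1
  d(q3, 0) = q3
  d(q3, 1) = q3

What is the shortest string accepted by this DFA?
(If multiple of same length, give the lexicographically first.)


BFS by string length (lex-first path to each state shown):
  len 0: q0<-""
  len 1: q0<-"1", q2<-"0"
  len 2: q0<-"11", q1<-"00", q2<-"10"
Found accept state at length 2.

"00"


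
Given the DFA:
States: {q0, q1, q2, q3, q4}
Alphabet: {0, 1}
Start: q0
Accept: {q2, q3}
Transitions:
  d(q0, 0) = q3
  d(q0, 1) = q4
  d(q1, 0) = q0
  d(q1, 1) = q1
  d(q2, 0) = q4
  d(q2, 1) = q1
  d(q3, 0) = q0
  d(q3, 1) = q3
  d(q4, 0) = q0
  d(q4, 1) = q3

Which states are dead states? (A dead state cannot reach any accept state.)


Forward reachability from each state:
  q0 -> reaches accept state q3 (live)
  q1 -> reaches accept state q3 (live)
  q2 -> reaches accept state q2 (live)
  q3 -> reaches accept state q3 (live)
  q4 -> reaches accept state q3 (live)

None (all states can reach an accept state)


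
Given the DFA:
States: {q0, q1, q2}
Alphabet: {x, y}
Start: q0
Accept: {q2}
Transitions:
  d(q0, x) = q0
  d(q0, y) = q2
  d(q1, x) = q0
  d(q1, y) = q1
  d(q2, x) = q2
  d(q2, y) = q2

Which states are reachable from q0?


BFS from q0:
  layer 0: {q0}
  layer 1: {q2}

{q0, q2}


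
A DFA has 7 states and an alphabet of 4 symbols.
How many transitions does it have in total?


Each state has exactly one transition per symbol.
7 * 4 = 28

28


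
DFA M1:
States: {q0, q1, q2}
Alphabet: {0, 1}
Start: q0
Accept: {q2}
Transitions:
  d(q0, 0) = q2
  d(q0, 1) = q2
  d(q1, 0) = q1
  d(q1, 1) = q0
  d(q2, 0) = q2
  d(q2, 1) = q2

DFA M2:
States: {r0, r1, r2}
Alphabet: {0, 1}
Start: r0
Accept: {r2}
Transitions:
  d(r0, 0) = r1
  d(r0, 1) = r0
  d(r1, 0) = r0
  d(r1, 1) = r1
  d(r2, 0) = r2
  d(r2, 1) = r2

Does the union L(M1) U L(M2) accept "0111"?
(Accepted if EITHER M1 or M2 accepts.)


M1: final=q2 accepted=True
M2: final=r1 accepted=False

Yes, union accepts


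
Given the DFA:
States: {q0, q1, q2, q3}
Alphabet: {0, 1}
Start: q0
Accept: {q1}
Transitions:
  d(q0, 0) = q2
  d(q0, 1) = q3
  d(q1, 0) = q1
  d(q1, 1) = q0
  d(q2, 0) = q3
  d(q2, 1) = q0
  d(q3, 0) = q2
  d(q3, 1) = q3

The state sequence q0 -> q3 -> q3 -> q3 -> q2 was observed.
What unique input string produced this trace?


Trace back each transition to find the symbol:
  q0 --[1]--> q3
  q3 --[1]--> q3
  q3 --[1]--> q3
  q3 --[0]--> q2

"1110"


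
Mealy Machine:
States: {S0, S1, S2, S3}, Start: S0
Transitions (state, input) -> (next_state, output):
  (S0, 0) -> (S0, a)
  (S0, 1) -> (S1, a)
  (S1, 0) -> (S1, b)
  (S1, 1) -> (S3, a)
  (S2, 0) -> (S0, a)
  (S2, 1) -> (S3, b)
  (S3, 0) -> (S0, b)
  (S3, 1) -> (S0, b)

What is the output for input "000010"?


Step-by-step:
  (S0, 0) -> (S0, a)
  (S0, 0) -> (S0, a)
  (S0, 0) -> (S0, a)
  (S0, 0) -> (S0, a)
  (S0, 1) -> (S1, a)
  (S1, 0) -> (S1, b)

"aaaaab"


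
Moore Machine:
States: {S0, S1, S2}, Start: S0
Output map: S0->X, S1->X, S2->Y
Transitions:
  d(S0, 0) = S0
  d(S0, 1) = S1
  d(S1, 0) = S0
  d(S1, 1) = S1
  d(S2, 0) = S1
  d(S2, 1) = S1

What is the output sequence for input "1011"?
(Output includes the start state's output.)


Start: S0 (output X)
  --1--> S1 (output X)
  --0--> S0 (output X)
  --1--> S1 (output X)
  --1--> S1 (output X)

"XXXXX"


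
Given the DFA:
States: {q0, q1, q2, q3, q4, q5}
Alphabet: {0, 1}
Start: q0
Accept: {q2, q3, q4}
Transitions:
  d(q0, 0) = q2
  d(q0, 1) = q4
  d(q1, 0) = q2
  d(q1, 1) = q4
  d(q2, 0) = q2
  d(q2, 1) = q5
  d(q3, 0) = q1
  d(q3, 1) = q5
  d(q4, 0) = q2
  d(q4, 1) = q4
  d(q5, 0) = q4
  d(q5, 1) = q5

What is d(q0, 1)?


Looking up transition d(q0, 1)

q4


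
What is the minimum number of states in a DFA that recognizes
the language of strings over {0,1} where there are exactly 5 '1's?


States: count = 0, 1, ..., 5 (that's 6 states), plus a dead state for count > 5.
Total: 6 + 1 = 7. Accept = count-5 state.

7


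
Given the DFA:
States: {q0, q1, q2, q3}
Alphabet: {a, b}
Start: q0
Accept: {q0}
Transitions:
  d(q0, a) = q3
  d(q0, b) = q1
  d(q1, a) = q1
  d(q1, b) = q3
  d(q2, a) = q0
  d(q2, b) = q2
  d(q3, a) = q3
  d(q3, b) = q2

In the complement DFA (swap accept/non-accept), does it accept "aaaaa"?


Trace: q0 -> q3 -> q3 -> q3 -> q3 -> q3
Final: q3
Original accept: {q0}
Complement: q3 is not in original accept

Yes, complement accepts (original rejects)


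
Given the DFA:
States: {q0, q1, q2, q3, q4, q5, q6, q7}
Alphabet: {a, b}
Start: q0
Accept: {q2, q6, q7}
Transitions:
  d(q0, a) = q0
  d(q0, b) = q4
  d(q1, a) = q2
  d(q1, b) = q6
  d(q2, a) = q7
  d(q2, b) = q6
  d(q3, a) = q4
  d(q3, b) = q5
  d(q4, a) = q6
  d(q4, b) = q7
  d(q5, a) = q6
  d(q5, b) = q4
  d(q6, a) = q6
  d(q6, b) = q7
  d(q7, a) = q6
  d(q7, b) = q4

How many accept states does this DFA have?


Accept states listed: {q2, q6, q7}
Counting: q2(1) q6(2) q7(3)

3


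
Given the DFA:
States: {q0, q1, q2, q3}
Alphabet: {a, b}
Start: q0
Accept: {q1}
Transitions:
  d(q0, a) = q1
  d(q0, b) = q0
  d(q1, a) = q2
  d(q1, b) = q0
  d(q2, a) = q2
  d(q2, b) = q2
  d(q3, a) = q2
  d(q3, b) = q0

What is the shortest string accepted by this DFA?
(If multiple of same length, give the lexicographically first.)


BFS by string length (lex-first path to each state shown):
  len 0: q0<-""
  len 1: q0<-"b", q1<-"a"
Found accept state at length 1.

"a"


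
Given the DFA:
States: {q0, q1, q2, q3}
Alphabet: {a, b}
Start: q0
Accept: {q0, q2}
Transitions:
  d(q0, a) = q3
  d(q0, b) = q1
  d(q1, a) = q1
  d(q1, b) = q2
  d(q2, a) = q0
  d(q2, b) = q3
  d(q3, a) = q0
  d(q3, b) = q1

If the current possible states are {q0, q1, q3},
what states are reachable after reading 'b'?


Apply transition on 'b' from each current state:
  d(q0, b) = q1
  d(q1, b) = q2
  d(q3, b) = q1

{q1, q2}


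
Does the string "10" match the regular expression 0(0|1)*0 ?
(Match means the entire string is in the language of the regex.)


|string| = 2; first = '1'; last = '0'

No, "10" does not match 0(0|1)*0


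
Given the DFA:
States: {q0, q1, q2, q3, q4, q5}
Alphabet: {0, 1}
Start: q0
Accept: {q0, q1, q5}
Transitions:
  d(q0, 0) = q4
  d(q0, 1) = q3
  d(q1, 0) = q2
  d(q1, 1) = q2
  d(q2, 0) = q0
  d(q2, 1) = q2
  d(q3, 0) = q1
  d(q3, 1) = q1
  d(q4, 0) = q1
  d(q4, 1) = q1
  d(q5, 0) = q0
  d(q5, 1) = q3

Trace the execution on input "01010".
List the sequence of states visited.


Input: 01010
d(q0, 0) = q4
d(q4, 1) = q1
d(q1, 0) = q2
d(q2, 1) = q2
d(q2, 0) = q0


q0 -> q4 -> q1 -> q2 -> q2 -> q0


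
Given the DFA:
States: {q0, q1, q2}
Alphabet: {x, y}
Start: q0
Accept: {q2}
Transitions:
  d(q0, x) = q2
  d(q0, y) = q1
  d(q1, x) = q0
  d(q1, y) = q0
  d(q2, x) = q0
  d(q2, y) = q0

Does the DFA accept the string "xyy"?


Trace: q0 -> q2 -> q0 -> q1
Final state: q1
Accept states: {q2}

No, rejected (final state q1 is not an accept state)


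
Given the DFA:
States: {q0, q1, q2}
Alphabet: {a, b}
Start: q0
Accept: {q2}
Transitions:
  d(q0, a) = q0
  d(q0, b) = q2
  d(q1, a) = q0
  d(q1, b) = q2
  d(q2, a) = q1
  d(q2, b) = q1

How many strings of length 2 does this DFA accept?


Enumerating all length-2 strings:
  "aa" -> q0 [reject]
  "ab" -> q2 [accept]
  "ba" -> q1 [reject]
  "bb" -> q1 [reject]

1 out of 4


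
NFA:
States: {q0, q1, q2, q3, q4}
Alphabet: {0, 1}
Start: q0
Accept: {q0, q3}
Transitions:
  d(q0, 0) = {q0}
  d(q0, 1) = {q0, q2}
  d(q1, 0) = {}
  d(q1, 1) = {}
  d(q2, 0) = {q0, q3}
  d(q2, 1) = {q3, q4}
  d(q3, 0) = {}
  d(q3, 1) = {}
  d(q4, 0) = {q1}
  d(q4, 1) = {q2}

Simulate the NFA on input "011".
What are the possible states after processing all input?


Start: {q0}
  --0--> {q0}
  --1--> {q0, q2}
  --1--> {q0, q2, q3, q4}

{q0, q2, q3, q4}


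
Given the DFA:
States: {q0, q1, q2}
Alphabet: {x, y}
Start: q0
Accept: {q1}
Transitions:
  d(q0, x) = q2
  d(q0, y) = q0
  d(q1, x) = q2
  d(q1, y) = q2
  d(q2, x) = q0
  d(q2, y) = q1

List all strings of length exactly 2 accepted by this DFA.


All strings of length 2: 4 total
Accepted: 1

"xy"


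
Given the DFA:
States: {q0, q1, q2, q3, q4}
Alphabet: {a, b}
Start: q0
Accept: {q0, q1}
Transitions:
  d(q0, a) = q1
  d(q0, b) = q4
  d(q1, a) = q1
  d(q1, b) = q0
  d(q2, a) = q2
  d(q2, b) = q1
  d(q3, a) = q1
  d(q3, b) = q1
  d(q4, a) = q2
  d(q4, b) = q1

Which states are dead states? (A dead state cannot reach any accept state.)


Forward reachability from each state:
  q0 -> reaches accept state q0 (live)
  q1 -> reaches accept state q0 (live)
  q2 -> reaches accept state q0 (live)
  q3 -> reaches accept state q0 (live)
  q4 -> reaches accept state q0 (live)

None (all states can reach an accept state)


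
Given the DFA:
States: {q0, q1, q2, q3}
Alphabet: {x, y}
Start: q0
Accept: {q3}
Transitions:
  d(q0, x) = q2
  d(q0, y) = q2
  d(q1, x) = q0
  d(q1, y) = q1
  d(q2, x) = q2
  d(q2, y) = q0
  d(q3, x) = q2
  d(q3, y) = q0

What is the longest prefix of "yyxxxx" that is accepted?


Run the DFA, marking each prefix where the state is accepting:
  "" -> q0 [reject]
  "y" -> q2 [reject]
  "yy" -> q0 [reject]
  "yyx" -> q2 [reject]
  "yyxx" -> q2 [reject]
  "yyxxx" -> q2 [reject]
  "yyxxxx" -> q2 [reject]

No prefix is accepted


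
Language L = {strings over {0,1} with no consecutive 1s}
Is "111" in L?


'11' occurs at index 0

No, "111" is not in L


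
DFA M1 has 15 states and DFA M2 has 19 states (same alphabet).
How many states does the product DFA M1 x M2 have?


Product construction pairs every M1 state with every M2 state.
15 * 19 = 285

285


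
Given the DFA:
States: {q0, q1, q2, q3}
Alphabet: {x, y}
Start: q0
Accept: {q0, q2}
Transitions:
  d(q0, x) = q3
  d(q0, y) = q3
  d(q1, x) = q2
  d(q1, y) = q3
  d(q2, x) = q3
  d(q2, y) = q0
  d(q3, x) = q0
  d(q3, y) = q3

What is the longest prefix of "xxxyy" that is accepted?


Run the DFA, marking each prefix where the state is accepting:
  "" -> q0 [accept]
  "x" -> q3 [reject]
  "xx" -> q0 [accept]
  "xxx" -> q3 [reject]
  "xxxy" -> q3 [reject]
  "xxxyy" -> q3 [reject]

"xx"


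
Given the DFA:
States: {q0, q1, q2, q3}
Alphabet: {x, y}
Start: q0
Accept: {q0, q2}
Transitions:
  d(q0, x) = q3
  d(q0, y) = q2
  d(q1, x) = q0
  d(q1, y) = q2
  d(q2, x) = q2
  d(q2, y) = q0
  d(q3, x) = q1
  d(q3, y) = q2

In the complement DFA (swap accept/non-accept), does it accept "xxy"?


Trace: q0 -> q3 -> q1 -> q2
Final: q2
Original accept: {q0, q2}
Complement: q2 is in original accept

No, complement rejects (original accepts)


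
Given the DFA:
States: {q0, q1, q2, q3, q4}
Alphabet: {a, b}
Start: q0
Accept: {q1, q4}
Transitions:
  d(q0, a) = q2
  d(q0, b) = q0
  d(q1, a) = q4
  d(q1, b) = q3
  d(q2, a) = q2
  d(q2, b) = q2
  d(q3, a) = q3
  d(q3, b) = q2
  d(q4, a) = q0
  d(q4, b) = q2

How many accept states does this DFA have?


Accept states listed: {q1, q4}
Counting: q1(1) q4(2)

2


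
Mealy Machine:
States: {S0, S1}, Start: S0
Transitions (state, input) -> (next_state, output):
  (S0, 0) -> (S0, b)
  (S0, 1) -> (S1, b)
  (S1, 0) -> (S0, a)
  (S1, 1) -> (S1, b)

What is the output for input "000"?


Step-by-step:
  (S0, 0) -> (S0, b)
  (S0, 0) -> (S0, b)
  (S0, 0) -> (S0, b)

"bbb"


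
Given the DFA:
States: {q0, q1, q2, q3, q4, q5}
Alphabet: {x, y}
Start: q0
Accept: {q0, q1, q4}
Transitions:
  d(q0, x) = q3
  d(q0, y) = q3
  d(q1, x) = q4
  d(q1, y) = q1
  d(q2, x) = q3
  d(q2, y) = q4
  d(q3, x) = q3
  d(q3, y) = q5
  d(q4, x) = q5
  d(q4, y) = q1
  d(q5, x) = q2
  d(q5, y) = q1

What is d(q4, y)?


Looking up transition d(q4, y)

q1


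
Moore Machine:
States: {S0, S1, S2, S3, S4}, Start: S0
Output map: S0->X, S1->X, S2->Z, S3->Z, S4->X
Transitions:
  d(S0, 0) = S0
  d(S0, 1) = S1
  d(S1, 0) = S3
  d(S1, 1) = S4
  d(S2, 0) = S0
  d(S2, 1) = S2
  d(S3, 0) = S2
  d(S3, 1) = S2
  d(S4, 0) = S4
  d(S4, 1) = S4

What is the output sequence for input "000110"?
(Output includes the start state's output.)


Start: S0 (output X)
  --0--> S0 (output X)
  --0--> S0 (output X)
  --0--> S0 (output X)
  --1--> S1 (output X)
  --1--> S4 (output X)
  --0--> S4 (output X)

"XXXXXXX"


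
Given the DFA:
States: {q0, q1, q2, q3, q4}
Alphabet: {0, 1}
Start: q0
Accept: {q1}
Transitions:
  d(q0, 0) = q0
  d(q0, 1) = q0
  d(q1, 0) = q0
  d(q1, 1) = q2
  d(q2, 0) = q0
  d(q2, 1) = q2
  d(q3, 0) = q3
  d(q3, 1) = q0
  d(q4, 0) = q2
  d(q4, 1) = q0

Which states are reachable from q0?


BFS from q0:
  layer 0: {q0}

{q0}


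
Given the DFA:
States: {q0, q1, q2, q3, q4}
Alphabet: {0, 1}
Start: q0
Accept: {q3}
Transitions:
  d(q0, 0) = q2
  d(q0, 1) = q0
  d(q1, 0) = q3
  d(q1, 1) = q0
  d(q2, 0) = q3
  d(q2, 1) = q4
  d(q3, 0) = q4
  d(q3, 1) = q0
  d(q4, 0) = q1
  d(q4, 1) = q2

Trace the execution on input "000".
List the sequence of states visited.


Input: 000
d(q0, 0) = q2
d(q2, 0) = q3
d(q3, 0) = q4


q0 -> q2 -> q3 -> q4


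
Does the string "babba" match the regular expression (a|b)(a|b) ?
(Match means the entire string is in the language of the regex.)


|string| = 5; first = 'b'; last = 'a'

No, "babba" does not match (a|b)(a|b)


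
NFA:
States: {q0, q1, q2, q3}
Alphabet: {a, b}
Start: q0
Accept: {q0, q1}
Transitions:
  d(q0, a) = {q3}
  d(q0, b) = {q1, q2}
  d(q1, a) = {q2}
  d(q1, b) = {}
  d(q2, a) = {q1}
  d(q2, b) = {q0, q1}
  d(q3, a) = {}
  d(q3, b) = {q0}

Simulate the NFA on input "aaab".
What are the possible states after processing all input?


Start: {q0}
  --a--> {q3}
  --a--> {}
  --a--> {}
  --b--> {}

{} (empty set, no valid transitions)


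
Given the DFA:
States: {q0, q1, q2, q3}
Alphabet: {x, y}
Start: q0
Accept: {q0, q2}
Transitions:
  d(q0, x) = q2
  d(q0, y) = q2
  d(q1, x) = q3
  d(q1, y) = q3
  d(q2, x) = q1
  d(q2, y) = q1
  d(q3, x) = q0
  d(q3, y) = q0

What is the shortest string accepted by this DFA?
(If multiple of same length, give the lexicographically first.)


BFS by string length (lex-first path to each state shown):
  len 0: q0<-""
Found accept state at length 0.

"" (empty string)


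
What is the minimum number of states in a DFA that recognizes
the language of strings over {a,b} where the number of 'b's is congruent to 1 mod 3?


States track (count of 'b') mod 3.
Need 3 states: one per remainder 0..2; accept = remainder 1.

3


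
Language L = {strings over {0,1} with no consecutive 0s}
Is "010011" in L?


'00' occurs at index 2

No, "010011" is not in L


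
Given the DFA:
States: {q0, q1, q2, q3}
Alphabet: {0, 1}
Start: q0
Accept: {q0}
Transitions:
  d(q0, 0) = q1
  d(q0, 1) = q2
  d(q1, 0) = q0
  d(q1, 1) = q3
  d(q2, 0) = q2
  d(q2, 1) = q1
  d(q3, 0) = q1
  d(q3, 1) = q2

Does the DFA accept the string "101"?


Trace: q0 -> q2 -> q2 -> q1
Final state: q1
Accept states: {q0}

No, rejected (final state q1 is not an accept state)


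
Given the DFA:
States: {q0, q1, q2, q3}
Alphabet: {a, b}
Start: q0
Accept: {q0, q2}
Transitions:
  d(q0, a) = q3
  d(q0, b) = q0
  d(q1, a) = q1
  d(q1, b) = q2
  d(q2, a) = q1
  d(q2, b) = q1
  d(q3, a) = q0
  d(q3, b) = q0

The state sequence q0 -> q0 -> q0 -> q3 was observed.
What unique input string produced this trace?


Trace back each transition to find the symbol:
  q0 --[b]--> q0
  q0 --[b]--> q0
  q0 --[a]--> q3

"bba"


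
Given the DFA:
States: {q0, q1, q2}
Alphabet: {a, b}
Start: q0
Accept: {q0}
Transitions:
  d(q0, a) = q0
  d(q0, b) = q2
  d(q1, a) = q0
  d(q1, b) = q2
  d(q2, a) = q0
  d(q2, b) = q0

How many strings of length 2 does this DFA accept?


Enumerating all length-2 strings:
  "aa" -> q0 [accept]
  "ab" -> q2 [reject]
  "ba" -> q0 [accept]
  "bb" -> q0 [accept]

3 out of 4


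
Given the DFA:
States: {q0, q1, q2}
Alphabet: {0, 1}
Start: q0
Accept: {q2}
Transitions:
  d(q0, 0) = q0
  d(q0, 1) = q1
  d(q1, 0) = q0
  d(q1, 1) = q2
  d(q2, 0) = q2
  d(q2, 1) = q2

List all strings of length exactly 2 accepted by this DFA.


All strings of length 2: 4 total
Accepted: 1

"11"


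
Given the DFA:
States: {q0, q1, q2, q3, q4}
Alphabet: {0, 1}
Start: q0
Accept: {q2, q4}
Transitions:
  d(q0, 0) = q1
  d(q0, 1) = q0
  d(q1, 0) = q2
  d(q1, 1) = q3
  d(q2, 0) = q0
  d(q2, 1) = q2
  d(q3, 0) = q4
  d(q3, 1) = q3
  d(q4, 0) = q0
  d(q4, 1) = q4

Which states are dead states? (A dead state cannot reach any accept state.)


Forward reachability from each state:
  q0 -> reaches accept state q2 (live)
  q1 -> reaches accept state q2 (live)
  q2 -> reaches accept state q2 (live)
  q3 -> reaches accept state q2 (live)
  q4 -> reaches accept state q2 (live)

None (all states can reach an accept state)


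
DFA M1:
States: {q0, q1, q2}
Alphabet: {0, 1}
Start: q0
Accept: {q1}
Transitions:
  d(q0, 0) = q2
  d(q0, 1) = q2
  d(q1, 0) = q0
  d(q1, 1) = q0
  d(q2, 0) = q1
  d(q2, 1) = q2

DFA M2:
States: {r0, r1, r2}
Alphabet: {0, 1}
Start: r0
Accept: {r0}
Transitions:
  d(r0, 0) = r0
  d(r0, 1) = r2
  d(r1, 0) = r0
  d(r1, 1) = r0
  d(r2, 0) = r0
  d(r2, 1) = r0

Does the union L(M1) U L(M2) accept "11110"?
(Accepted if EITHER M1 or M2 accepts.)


M1: final=q1 accepted=True
M2: final=r0 accepted=True

Yes, union accepts


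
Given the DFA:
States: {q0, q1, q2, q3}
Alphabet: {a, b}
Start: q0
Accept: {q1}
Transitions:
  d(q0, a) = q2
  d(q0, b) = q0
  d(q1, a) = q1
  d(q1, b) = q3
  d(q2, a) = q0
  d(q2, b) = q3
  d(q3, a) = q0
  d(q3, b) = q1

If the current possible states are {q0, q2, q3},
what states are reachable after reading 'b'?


Apply transition on 'b' from each current state:
  d(q0, b) = q0
  d(q2, b) = q3
  d(q3, b) = q1

{q0, q1, q3}


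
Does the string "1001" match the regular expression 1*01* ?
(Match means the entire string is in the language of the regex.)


|string| = 4; first = '1'; last = '1'

No, "1001" does not match 1*01*


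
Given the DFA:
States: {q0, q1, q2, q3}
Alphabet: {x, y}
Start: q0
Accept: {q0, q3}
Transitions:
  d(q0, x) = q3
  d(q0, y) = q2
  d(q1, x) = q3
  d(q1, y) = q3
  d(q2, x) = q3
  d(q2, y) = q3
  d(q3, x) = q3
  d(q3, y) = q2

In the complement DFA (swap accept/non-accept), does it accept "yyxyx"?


Trace: q0 -> q2 -> q3 -> q3 -> q2 -> q3
Final: q3
Original accept: {q0, q3}
Complement: q3 is in original accept

No, complement rejects (original accepts)


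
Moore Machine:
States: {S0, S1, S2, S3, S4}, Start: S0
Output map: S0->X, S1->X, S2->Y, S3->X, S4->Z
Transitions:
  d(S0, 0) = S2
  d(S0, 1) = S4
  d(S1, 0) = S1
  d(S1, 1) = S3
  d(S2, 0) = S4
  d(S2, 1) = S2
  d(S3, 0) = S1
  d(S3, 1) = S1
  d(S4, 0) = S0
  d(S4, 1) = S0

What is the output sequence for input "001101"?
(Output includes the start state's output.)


Start: S0 (output X)
  --0--> S2 (output Y)
  --0--> S4 (output Z)
  --1--> S0 (output X)
  --1--> S4 (output Z)
  --0--> S0 (output X)
  --1--> S4 (output Z)

"XYZXZXZ"


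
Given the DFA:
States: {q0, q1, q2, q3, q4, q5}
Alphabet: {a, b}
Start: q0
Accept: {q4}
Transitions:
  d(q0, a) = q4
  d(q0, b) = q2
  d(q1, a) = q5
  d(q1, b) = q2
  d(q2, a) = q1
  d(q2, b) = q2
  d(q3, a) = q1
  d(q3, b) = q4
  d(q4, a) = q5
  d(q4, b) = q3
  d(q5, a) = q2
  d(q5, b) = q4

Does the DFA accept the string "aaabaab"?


Trace: q0 -> q4 -> q5 -> q2 -> q2 -> q1 -> q5 -> q4
Final state: q4
Accept states: {q4}

Yes, accepted (final state q4 is an accept state)


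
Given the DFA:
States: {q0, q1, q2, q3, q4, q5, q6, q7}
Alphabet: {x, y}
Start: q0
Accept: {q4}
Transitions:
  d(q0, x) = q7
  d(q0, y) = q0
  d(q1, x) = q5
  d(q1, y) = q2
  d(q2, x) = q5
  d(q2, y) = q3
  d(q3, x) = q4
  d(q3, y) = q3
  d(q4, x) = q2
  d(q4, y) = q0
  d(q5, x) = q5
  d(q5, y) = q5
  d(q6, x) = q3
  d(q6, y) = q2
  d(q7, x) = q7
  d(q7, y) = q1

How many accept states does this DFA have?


Accept states listed: {q4}
Counting: q4(1)

1


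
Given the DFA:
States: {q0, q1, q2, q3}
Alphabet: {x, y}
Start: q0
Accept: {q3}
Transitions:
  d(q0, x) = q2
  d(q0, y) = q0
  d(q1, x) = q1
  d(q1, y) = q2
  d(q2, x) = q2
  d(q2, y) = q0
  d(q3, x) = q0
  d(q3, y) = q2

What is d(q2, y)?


Looking up transition d(q2, y)

q0


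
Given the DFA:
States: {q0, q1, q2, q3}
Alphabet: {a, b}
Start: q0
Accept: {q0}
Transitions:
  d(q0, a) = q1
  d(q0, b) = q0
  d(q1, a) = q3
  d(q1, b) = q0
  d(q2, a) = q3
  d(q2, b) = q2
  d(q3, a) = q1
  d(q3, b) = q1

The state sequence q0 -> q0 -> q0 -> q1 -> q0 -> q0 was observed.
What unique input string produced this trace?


Trace back each transition to find the symbol:
  q0 --[b]--> q0
  q0 --[b]--> q0
  q0 --[a]--> q1
  q1 --[b]--> q0
  q0 --[b]--> q0

"bbabb"


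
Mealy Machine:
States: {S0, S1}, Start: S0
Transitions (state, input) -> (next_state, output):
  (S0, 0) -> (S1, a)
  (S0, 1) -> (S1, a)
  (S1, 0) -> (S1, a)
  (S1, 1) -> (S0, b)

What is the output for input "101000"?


Step-by-step:
  (S0, 1) -> (S1, a)
  (S1, 0) -> (S1, a)
  (S1, 1) -> (S0, b)
  (S0, 0) -> (S1, a)
  (S1, 0) -> (S1, a)
  (S1, 0) -> (S1, a)

"aabaaa"


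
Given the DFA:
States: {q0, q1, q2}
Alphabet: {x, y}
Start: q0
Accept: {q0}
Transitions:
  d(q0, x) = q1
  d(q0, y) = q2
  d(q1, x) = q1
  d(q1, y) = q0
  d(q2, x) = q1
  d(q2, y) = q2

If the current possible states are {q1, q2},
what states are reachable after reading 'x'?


Apply transition on 'x' from each current state:
  d(q1, x) = q1
  d(q2, x) = q1

{q1}


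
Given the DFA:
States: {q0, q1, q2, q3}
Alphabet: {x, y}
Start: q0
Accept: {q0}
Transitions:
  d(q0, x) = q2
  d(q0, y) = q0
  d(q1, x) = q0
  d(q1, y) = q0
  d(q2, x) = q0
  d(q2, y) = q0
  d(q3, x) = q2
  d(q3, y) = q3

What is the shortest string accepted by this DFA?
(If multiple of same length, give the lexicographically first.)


BFS by string length (lex-first path to each state shown):
  len 0: q0<-""
Found accept state at length 0.

"" (empty string)
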